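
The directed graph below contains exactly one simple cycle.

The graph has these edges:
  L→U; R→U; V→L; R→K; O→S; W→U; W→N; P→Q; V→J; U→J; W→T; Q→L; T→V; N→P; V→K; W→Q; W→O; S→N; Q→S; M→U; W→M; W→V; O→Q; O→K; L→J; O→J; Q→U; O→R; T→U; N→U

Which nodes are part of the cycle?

DFS with gray/black marking from S:
S gray
  N gray
    P gray
      Q gray
        Q→S: S is gray → back edge
Back edge closes the cycle S → N → P → Q → S; its vertices are {N, P, Q, S}.

N, P, Q, S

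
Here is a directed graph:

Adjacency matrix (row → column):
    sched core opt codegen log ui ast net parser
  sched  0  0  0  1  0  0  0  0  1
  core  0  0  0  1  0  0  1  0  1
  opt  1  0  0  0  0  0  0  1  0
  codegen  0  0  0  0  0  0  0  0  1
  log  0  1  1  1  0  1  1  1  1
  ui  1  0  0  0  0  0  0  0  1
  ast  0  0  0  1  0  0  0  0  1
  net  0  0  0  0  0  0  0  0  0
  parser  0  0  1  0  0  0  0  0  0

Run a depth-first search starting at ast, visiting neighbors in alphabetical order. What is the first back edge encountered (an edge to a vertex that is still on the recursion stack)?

DFS from ast (visiting neighbors in alphabetical order); mark gray on enter, black on exit:
ast gray
  codegen gray
    parser gray
      opt gray
        net gray
        net black
        sched gray
          sched→codegen: codegen is gray → back edge
First back edge: sched → codegen.

sched->codegen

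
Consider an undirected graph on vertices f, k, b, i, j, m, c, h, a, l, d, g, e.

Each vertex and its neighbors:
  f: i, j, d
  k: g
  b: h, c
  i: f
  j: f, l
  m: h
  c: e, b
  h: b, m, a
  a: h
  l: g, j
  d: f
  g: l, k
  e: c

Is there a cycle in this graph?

No

DFS, tracking each vertex's parent; an edge to a visited non-parent vertex closes a cycle.
Start from l:
visit l (parent –)
  visit g (parent l)
    g–l: parent, skip
    visit k (parent g)
      k–g: parent, skip
  visit j (parent l)
    visit f (parent j)
      visit i (parent f)
        i–f: parent, skip
      f–j: parent, skip
      visit d (parent f)
        d–f: parent, skip
    j–l: parent, skip
visit b (parent –)
  visit h (parent b)
    h–b: parent, skip
    visit m (parent h)
      m–h: parent, skip
    visit a (parent h)
      a–h: parent, skip
  visit c (parent b)
    visit e (parent c)
      e–c: parent, skip
    c–b: parent, skip
No non-parent visited neighbor found — the graph is a forest.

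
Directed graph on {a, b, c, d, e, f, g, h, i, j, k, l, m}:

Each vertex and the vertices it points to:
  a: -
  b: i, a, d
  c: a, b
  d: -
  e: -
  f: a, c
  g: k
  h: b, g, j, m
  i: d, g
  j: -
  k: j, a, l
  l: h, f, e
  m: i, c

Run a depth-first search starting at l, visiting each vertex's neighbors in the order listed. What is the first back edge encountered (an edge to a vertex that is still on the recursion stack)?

k->l

DFS from l (visiting each vertex's neighbors in the order listed); mark gray on enter, black on exit:
l gray
  h gray
    b gray
      i gray
        d gray
        d black
        g gray
          k gray
            j gray
            j black
            a gray
            a black
            k→l: l is gray → back edge
First back edge: k → l.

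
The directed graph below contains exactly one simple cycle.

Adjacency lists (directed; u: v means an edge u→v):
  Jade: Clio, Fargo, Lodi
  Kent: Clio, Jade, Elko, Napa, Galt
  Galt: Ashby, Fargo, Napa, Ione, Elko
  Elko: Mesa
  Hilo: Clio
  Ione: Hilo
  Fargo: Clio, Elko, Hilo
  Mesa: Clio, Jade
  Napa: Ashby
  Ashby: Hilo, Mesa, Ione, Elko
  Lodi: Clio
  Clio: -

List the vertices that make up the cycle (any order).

Elko, Jade, Mesa, Fargo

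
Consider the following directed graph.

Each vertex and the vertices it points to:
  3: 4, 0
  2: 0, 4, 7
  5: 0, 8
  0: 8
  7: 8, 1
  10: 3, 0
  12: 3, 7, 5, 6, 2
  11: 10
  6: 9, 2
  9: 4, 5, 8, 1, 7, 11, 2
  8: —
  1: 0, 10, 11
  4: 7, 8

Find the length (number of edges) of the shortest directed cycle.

For each vertex v, BFS finds the shortest path from v back to v.
The shortest such closed walk is 1 → 10 → 3 → 4 → 7 → 1, length 5.

5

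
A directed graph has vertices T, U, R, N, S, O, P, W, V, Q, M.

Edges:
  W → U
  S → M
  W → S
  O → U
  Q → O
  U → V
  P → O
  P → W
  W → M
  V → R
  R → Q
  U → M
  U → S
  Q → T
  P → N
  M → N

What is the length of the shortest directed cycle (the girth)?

5

For each vertex v, BFS finds the shortest path from v back to v.
The shortest such closed walk is O → U → V → R → Q → O, length 5.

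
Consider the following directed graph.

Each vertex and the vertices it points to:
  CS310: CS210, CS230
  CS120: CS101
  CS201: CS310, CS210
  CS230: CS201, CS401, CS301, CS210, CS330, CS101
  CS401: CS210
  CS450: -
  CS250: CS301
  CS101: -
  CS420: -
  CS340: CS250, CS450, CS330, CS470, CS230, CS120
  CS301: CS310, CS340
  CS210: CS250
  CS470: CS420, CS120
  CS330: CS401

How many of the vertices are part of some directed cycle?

A vertex is on a directed cycle iff it belongs to a strongly connected component of size ≥ 2 (or has a self-loop).
The vertices on cycles are {CS201, CS210, CS230, CS250, CS301, CS310, CS330, CS340, CS401} — 9 in total.

9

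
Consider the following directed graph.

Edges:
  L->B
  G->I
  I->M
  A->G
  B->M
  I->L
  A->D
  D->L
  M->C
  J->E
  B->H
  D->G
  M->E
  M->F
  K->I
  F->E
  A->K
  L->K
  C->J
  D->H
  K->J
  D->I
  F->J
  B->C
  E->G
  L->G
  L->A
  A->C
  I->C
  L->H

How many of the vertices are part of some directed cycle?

12

A vertex is on a directed cycle iff it belongs to a strongly connected component of size ≥ 2 (or has a self-loop).
The vertices on cycles are {A, B, C, D, E, F, G, I, J, K, L, M} — 12 in total.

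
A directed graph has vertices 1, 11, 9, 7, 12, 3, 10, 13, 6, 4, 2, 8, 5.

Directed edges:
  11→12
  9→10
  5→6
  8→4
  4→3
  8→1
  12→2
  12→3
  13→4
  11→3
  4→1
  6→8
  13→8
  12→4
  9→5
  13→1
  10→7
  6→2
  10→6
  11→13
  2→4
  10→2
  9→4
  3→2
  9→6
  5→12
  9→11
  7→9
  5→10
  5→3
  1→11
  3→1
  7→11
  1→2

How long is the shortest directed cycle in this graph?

3

For each vertex v, BFS finds the shortest path from v back to v.
The shortest such closed walk is 9 → 10 → 7 → 9, length 3.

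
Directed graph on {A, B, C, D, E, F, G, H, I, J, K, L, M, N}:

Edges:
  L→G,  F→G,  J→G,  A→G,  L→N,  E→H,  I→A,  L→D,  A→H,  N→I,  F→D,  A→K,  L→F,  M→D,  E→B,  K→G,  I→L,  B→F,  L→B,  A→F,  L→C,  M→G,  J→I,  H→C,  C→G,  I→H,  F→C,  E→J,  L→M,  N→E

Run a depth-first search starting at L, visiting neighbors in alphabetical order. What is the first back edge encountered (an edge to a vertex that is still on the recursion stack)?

DFS from L (visiting neighbors in alphabetical order); mark gray on enter, black on exit:
L gray
  B gray
    F gray
      C gray
        G gray
        G black
      C black
      D gray
      D black
      F→G: G black — skip
    F black
  B black
  L→C: C black — skip
  L→D: D black — skip
  L→F: F black — skip
  L→G: G black — skip
  M gray
    M→D: D black — skip
    M→G: G black — skip
  M black
  N gray
    E gray
      E→B: B black — skip
      H gray
        H→C: C black — skip
      H black
      J gray
        J→G: G black — skip
        I gray
          A gray
            A→F: F black — skip
            A→G: G black — skip
            A→H: H black — skip
            K gray
              K→G: G black — skip
            K black
          A black
          I→H: H black — skip
          I→L: L is gray → back edge
First back edge: I → L.

I→L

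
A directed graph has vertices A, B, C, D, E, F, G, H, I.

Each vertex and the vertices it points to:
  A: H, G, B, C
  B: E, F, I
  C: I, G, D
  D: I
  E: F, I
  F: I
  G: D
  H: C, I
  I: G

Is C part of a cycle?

No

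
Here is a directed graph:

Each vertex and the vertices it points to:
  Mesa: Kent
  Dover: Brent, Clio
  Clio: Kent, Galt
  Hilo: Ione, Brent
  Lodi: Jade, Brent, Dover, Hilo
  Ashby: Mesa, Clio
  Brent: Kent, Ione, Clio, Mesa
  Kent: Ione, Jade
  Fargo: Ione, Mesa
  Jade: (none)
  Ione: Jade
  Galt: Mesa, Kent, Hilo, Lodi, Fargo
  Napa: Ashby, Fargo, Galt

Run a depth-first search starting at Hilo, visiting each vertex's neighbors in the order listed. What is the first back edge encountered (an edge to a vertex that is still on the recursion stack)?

DFS from Hilo (visiting each vertex's neighbors in the order listed); mark gray on enter, black on exit:
Hilo gray
  Ione gray
    Jade gray
    Jade black
  Ione black
  Brent gray
    Kent gray
      Kent→Ione: Ione black — skip
      Kent→Jade: Jade black — skip
    Kent black
    Brent→Ione: Ione black — skip
    Clio gray
      Clio→Kent: Kent black — skip
      Galt gray
        Mesa gray
          Mesa→Kent: Kent black — skip
        Mesa black
        Galt→Kent: Kent black — skip
        Galt→Hilo: Hilo is gray → back edge
First back edge: Galt → Hilo.

Galt->Hilo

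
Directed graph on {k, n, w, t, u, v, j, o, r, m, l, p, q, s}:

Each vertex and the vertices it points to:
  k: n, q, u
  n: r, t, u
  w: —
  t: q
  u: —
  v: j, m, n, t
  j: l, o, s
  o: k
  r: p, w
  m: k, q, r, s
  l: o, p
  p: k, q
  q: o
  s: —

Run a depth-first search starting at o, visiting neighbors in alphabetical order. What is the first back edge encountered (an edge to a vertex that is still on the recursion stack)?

p->k

DFS from o (visiting neighbors in alphabetical order); mark gray on enter, black on exit:
o gray
  k gray
    n gray
      r gray
        p gray
          p→k: k is gray → back edge
First back edge: p → k.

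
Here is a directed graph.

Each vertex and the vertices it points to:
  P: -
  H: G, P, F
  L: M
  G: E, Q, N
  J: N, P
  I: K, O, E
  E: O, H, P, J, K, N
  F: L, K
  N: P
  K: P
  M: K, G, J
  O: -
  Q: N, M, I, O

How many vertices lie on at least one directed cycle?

8

A vertex is on a directed cycle iff it belongs to a strongly connected component of size ≥ 2 (or has a self-loop).
The vertices on cycles are {E, F, G, H, I, L, M, Q} — 8 in total.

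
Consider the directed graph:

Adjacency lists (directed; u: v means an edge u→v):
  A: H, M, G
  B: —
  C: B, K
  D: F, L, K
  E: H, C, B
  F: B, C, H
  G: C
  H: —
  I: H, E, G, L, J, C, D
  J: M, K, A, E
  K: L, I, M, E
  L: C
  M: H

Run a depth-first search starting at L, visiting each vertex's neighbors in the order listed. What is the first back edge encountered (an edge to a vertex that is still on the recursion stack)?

K->L

DFS from L (visiting each vertex's neighbors in the order listed); mark gray on enter, black on exit:
L gray
  C gray
    B gray
    B black
    K gray
      K→L: L is gray → back edge
First back edge: K → L.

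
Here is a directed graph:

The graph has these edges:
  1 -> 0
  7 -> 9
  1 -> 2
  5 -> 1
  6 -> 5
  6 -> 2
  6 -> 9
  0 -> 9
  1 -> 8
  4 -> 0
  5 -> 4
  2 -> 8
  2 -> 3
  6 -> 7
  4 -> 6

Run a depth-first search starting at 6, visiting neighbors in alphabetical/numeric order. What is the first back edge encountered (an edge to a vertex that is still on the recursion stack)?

4->6

DFS from 6 (visiting neighbors in alphabetical/numeric order); mark gray on enter, black on exit:
6 gray
  2 gray
    3 gray
    3 black
    8 gray
    8 black
  2 black
  5 gray
    1 gray
      0 gray
        9 gray
        9 black
      0 black
      1→2: 2 black — skip
      1→8: 8 black — skip
    1 black
    4 gray
      4→0: 0 black — skip
      4→6: 6 is gray → back edge
First back edge: 4 → 6.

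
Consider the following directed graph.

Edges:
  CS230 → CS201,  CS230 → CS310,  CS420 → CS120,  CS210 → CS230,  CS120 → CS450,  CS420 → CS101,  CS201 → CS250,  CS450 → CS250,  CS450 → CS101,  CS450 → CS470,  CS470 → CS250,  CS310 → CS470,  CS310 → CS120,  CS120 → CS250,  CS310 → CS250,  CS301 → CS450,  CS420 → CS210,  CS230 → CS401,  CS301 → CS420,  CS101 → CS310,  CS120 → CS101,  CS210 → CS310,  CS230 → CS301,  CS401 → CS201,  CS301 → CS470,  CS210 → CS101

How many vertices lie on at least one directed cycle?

8

A vertex is on a directed cycle iff it belongs to a strongly connected component of size ≥ 2 (or has a self-loop).
The vertices on cycles are {CS101, CS120, CS210, CS230, CS301, CS310, CS420, CS450} — 8 in total.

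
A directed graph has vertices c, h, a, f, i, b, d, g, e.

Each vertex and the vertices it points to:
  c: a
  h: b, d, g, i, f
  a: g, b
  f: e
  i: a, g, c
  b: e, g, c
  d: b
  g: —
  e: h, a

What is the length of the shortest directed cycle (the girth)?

For each vertex v, BFS finds the shortest path from v back to v.
The shortest such closed walk is e → a → b → e, length 3.

3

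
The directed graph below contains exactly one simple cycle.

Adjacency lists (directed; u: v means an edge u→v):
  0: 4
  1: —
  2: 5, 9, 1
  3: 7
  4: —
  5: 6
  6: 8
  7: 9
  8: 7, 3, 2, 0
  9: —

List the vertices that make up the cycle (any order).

2, 5, 6, 8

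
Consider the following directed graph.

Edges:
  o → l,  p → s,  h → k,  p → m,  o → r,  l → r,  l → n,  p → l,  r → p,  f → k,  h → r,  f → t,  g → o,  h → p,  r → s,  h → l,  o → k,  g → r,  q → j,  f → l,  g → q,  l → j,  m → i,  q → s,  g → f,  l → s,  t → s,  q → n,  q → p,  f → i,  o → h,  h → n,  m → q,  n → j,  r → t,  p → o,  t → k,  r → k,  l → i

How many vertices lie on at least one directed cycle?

7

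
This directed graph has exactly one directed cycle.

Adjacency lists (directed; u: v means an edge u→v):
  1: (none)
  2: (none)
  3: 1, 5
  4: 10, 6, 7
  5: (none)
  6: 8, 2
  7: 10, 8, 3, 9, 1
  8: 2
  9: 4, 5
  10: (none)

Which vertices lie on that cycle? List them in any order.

4, 7, 9

DFS with gray/black marking from 4:
4 gray
  10 gray
  10 black
  6 gray
    8 gray
      2 gray
      2 black
    8 black
    6→2: 2 black — skip
  6 black
  7 gray
    7→10: 10 black — skip
    7→8: 8 black — skip
    3 gray
      1 gray
      1 black
      5 gray
      5 black
    3 black
    9 gray
      9→4: 4 is gray → back edge
Back edge closes the cycle 4 → 7 → 9 → 4; its vertices are {4, 7, 9}.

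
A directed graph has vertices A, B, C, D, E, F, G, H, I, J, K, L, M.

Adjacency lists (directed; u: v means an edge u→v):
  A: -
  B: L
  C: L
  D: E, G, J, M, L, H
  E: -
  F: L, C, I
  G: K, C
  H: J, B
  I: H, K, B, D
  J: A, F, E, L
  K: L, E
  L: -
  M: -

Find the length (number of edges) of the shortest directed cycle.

4

For each vertex v, BFS finds the shortest path from v back to v.
The shortest such closed walk is I → D → J → F → I, length 4.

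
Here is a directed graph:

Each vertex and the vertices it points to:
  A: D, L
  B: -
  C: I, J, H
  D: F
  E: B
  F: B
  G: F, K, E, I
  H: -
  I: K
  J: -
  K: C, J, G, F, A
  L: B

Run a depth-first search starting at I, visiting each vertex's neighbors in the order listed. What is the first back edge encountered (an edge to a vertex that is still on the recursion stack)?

C->I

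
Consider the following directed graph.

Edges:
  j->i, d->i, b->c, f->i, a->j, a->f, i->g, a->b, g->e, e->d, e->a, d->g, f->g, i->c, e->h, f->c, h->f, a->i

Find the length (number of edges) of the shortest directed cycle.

For each vertex v, BFS finds the shortest path from v back to v.
The shortest such closed walk is d → g → e → d, length 3.

3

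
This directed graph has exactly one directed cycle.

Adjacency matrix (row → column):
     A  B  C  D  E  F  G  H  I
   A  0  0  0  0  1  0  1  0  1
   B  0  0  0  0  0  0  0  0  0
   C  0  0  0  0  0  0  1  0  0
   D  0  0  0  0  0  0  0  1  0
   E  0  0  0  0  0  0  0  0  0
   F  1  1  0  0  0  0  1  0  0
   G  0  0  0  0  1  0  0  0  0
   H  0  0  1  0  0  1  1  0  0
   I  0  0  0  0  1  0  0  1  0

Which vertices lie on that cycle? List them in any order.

DFS with gray/black marking from H:
H gray
  C gray
    G gray
      E gray
      E black
    G black
  C black
  F gray
    F→G: G black — skip
    A gray
      I gray
        I→E: E black — skip
        I→H: H is gray → back edge
Back edge closes the cycle H → F → A → I → H; its vertices are {A, F, H, I}.

A, F, H, I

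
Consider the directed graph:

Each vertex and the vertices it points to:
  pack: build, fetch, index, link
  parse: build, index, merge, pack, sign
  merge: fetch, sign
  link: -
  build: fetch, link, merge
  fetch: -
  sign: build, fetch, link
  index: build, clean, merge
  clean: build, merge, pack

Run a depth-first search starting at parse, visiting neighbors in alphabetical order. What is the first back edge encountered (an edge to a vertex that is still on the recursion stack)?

DFS from parse (visiting neighbors in alphabetical order); mark gray on enter, black on exit:
parse gray
  build gray
    fetch gray
    fetch black
    link gray
    link black
    merge gray
      merge→fetch: fetch black — skip
      sign gray
        sign→build: build is gray → back edge
First back edge: sign → build.

sign->build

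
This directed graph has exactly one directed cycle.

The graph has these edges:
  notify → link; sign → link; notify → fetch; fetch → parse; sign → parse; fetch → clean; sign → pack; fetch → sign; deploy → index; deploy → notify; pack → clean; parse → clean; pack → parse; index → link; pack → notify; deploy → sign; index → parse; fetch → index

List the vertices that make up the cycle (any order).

pack, sign, fetch, notify

DFS with gray/black marking from notify:
notify gray
  link gray
  link black
  fetch gray
    parse gray
      clean gray
      clean black
    parse black
    fetch→clean: clean black — skip
    index gray
      index→parse: parse black — skip
      index→link: link black — skip
    index black
    sign gray
      pack gray
        pack→clean: clean black — skip
        pack→notify: notify is gray → back edge
Back edge closes the cycle notify → fetch → sign → pack → notify; its vertices are {pack, sign, fetch, notify}.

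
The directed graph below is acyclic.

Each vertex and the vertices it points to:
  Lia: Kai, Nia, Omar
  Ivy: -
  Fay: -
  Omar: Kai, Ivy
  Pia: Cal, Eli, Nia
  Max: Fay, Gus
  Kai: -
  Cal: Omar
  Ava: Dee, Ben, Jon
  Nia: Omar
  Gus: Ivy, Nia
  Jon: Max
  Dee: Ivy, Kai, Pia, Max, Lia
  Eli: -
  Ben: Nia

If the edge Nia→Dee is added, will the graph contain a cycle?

Adding Nia→Dee creates a cycle iff Dee can already reach Nia.
Path from Dee: Dee → Pia → Nia.
So Dee → … → Nia → Dee is a cycle.

Yes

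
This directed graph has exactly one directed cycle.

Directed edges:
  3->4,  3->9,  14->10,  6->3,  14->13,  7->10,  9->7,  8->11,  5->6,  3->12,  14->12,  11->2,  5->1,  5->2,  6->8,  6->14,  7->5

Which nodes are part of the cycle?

3, 5, 6, 7, 9

DFS with gray/black marking from 5:
5 gray
  2 gray
  2 black
  6 gray
    14 gray
      13 gray
      13 black
      10 gray
      10 black
      12 gray
      12 black
    14 black
    3 gray
      9 gray
        7 gray
          7→5: 5 is gray → back edge
Back edge closes the cycle 5 → 6 → 3 → 9 → 7 → 5; its vertices are {3, 5, 6, 7, 9}.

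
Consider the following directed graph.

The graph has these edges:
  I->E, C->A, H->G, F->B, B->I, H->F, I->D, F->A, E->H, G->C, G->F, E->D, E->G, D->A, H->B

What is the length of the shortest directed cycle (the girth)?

4

For each vertex v, BFS finds the shortest path from v back to v.
The shortest such closed walk is H → B → I → E → H, length 4.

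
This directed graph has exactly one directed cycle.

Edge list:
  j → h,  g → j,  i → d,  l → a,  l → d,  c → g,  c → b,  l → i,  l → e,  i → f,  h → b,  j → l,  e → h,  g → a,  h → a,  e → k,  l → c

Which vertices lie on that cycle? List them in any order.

DFS with gray/black marking from l:
l gray
  a gray
  a black
  e gray
    k gray
    k black
    h gray
      b gray
      b black
      h→a: a black — skip
    h black
  e black
  c gray
    g gray
      j gray
        j→h: h black — skip
        j→l: l is gray → back edge
Back edge closes the cycle l → c → g → j → l; its vertices are {c, g, j, l}.

c, g, j, l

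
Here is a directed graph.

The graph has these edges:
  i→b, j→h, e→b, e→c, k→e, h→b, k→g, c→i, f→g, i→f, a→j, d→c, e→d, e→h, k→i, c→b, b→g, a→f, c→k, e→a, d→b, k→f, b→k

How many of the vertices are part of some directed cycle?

9

A vertex is on a directed cycle iff it belongs to a strongly connected component of size ≥ 2 (or has a self-loop).
The vertices on cycles are {a, b, c, d, e, h, i, j, k} — 9 in total.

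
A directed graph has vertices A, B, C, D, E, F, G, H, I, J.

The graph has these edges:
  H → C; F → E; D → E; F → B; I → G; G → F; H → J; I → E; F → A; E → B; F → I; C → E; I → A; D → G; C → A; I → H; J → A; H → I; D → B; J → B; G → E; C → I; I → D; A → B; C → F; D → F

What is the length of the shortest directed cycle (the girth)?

For each vertex v, BFS finds the shortest path from v back to v.
The shortest such closed walk is I → H → I, length 2.

2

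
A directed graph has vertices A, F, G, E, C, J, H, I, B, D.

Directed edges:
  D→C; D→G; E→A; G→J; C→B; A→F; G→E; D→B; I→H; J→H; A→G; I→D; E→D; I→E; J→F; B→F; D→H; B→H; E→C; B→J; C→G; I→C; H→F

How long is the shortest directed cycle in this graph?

For each vertex v, BFS finds the shortest path from v back to v.
The shortest such closed walk is D → G → E → D, length 3.

3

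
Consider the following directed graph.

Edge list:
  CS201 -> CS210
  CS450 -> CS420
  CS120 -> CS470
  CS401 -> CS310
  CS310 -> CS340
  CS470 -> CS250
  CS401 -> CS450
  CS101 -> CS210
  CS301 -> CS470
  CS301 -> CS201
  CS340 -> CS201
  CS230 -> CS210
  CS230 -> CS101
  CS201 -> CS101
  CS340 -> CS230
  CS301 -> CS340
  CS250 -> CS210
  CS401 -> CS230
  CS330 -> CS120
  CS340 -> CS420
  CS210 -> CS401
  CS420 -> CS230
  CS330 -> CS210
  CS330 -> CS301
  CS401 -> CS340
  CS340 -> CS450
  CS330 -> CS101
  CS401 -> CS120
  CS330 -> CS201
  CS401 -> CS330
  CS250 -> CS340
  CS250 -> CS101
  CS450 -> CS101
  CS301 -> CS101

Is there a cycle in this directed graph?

Yes

DFS with white/gray/black marking, starting from CS301:
CS301 gray
  CS340 gray
    CS450 gray
      CS101 gray
        CS210 gray
          CS401 gray
            CS120 gray
              CS470 gray
                CS250 gray
                  CS250→CS340: CS340 is gray → back edge
Back edge found, so a cycle exists: CS340 → CS450 → CS101 → CS210 → CS401 → CS120 → CS470 → CS250 → CS340.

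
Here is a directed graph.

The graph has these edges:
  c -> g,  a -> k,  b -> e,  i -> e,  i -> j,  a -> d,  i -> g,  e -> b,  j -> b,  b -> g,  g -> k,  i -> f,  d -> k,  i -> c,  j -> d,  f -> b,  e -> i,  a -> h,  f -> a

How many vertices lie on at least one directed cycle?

5

A vertex is on a directed cycle iff it belongs to a strongly connected component of size ≥ 2 (or has a self-loop).
The vertices on cycles are {b, e, f, i, j} — 5 in total.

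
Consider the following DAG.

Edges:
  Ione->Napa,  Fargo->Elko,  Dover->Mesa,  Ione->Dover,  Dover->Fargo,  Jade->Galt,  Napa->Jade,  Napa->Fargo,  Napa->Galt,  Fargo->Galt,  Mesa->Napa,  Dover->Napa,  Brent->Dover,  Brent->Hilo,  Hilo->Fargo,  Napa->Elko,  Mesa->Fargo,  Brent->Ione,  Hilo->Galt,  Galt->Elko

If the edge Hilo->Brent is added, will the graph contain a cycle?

Adding Hilo→Brent creates a cycle iff Brent can already reach Hilo.
Path from Brent: Brent → Hilo.
So Brent → … → Hilo → Brent is a cycle.

Yes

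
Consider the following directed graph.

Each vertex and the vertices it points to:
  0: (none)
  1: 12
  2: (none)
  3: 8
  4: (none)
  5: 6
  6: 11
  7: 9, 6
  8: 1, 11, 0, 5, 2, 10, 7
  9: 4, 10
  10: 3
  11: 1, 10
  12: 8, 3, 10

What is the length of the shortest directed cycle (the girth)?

3

For each vertex v, BFS finds the shortest path from v back to v.
The shortest such closed walk is 8 → 1 → 12 → 8, length 3.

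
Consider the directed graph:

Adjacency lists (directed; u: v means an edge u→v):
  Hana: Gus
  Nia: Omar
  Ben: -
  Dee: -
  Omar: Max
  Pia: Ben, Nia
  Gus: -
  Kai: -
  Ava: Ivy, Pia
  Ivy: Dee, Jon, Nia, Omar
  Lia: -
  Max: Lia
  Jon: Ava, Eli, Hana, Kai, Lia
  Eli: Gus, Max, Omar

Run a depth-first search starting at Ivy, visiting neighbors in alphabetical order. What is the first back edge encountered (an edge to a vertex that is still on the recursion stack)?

Ava→Ivy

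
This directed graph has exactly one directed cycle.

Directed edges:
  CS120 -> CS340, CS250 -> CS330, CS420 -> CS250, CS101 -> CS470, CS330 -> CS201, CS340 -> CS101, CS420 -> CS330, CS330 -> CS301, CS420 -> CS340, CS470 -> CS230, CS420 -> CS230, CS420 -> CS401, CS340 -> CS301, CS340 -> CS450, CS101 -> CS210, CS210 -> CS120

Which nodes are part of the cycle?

CS101, CS120, CS210, CS340

DFS with gray/black marking from CS340:
CS340 gray
  CS301 gray
  CS301 black
  CS450 gray
  CS450 black
  CS101 gray
    CS210 gray
      CS120 gray
        CS120→CS340: CS340 is gray → back edge
Back edge closes the cycle CS340 → CS101 → CS210 → CS120 → CS340; its vertices are {CS101, CS120, CS210, CS340}.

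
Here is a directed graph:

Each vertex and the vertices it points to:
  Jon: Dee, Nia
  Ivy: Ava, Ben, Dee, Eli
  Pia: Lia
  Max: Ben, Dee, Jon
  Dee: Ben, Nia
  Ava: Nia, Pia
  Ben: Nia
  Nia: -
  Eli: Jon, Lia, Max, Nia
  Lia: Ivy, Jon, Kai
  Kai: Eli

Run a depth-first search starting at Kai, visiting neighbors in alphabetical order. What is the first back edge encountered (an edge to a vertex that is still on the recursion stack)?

DFS from Kai (visiting neighbors in alphabetical order); mark gray on enter, black on exit:
Kai gray
  Eli gray
    Jon gray
      Dee gray
        Ben gray
          Nia gray
          Nia black
        Ben black
        Dee→Nia: Nia black — skip
      Dee black
      Jon→Nia: Nia black — skip
    Jon black
    Lia gray
      Ivy gray
        Ava gray
          Ava→Nia: Nia black — skip
          Pia gray
            Pia→Lia: Lia is gray → back edge
First back edge: Pia → Lia.

Pia→Lia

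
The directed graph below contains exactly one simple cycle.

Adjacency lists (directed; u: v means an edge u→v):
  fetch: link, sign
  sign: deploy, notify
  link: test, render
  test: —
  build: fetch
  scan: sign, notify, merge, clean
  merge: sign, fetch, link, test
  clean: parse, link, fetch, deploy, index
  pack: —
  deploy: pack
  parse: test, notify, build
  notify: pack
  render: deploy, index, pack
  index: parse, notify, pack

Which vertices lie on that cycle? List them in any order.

link, build, fetch, index, parse, render

DFS with gray/black marking from parse:
parse gray
  test gray
  test black
  notify gray
    pack gray
    pack black
  notify black
  build gray
    fetch gray
      link gray
        link→test: test black — skip
        render gray
          deploy gray
            deploy→pack: pack black — skip
          deploy black
          index gray
            index→parse: parse is gray → back edge
Back edge closes the cycle parse → build → fetch → link → render → index → parse; its vertices are {link, build, fetch, index, parse, render}.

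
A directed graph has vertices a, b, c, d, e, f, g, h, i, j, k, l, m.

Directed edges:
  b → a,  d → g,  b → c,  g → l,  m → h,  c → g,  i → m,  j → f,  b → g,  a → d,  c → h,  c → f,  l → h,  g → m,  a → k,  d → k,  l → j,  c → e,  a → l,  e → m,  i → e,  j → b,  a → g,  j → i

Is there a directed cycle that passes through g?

Yes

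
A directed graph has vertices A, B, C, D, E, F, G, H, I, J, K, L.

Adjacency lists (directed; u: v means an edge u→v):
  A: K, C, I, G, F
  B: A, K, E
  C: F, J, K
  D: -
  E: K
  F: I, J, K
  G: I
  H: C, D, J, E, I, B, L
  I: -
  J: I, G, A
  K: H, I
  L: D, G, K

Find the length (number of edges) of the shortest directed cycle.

For each vertex v, BFS finds the shortest path from v back to v.
The shortest such closed walk is H → E → K → H, length 3.

3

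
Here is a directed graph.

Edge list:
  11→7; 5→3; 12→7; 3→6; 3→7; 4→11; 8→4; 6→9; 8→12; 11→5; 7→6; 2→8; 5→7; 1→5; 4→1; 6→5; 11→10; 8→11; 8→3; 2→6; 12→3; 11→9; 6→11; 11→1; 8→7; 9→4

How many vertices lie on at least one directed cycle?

A vertex is on a directed cycle iff it belongs to a strongly connected component of size ≥ 2 (or has a self-loop).
The vertices on cycles are {1, 3, 4, 5, 6, 7, 9, 11} — 8 in total.

8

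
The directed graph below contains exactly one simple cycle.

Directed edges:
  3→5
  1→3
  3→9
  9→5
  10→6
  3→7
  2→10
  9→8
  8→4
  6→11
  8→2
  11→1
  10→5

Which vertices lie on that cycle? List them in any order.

DFS with gray/black marking from 6:
6 gray
  11 gray
    1 gray
      3 gray
        5 gray
        5 black
        9 gray
          9→5: 5 black — skip
          8 gray
            2 gray
              10 gray
                10→5: 5 black — skip
                10→6: 6 is gray → back edge
Back edge closes the cycle 6 → 11 → 1 → 3 → 9 → 8 → 2 → 10 → 6; its vertices are {1, 2, 3, 6, 8, 9, 10, 11}.

1, 2, 3, 6, 8, 9, 10, 11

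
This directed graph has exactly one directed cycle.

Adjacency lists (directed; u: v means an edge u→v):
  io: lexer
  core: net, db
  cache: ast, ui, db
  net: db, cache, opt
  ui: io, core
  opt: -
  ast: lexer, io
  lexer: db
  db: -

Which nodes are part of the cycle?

DFS with gray/black marking from net:
net gray
  db gray
  db black
  cache gray
    ast gray
      lexer gray
        lexer→db: db black — skip
      lexer black
      io gray
        io→lexer: lexer black — skip
      io black
    ast black
    ui gray
      ui→io: io black — skip
      core gray
        core→net: net is gray → back edge
Back edge closes the cycle net → cache → ui → core → net; its vertices are {ui, net, core, cache}.

ui, net, core, cache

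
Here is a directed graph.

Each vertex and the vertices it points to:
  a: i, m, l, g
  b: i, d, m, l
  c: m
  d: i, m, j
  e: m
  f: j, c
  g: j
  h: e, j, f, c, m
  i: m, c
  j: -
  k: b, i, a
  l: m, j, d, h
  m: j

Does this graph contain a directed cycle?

DFS with white/gray/black marking, starting from m:
m gray
  j gray
  j black
m black
a gray
  i gray
    i→m: m black — skip
    c gray
      c→m: m black — skip
    c black
  i black
  a→m: m black — skip
  l gray
    l→m: m black — skip
    l→j: j black — skip
    d gray
      d→i: i black — skip
      d→m: m black — skip
      d→j: j black — skip
    d black
    h gray
      e gray
        e→m: m black — skip
      e black
      h→j: j black — skip
      f gray
        f→j: j black — skip
        f→c: c black — skip
      f black
      h→c: c black — skip
      h→m: m black — skip
    h black
  l black
  g gray
    g→j: j black — skip
  g black
a black
b gray
  b→i: i black — skip
  b→d: d black — skip
  b→m: m black — skip
  b→l: l black — skip
b black
k gray
  k→b: b black — skip
  k→i: i black — skip
  k→a: a black — skip
k black
Every edge goes to a white or black vertex — no back edge, so the graph is acyclic.

No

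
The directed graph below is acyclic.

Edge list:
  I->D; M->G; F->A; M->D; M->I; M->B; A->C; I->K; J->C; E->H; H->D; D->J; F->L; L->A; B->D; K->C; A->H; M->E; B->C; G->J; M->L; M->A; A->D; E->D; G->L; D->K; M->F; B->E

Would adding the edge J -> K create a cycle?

No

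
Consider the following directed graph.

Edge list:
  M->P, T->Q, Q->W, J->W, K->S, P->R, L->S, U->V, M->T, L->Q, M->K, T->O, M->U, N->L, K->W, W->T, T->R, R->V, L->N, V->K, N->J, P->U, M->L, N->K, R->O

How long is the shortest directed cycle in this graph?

2

For each vertex v, BFS finds the shortest path from v back to v.
The shortest such closed walk is L → N → L, length 2.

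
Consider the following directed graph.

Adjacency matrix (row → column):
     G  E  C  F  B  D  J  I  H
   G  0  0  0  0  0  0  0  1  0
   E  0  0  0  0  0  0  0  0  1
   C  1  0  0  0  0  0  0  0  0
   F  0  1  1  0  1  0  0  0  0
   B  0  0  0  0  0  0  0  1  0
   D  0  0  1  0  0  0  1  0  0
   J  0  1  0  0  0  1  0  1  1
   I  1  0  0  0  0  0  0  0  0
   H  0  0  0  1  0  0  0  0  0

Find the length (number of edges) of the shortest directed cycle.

2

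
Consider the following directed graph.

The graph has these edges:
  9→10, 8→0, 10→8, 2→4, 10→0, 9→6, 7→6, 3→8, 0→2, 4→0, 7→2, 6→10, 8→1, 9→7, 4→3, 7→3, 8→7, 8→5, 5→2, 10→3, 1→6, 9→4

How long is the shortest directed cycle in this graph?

3

For each vertex v, BFS finds the shortest path from v back to v.
The shortest such closed walk is 8 → 7 → 3 → 8, length 3.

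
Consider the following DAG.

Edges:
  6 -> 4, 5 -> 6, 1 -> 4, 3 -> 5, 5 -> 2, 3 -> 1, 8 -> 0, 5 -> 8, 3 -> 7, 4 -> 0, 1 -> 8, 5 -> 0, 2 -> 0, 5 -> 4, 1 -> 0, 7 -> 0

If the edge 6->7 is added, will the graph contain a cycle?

Adding 6→7 creates a cycle iff 7 can already reach 6.
Explore from 7: no path reaches 6. The graph stays acyclic.

No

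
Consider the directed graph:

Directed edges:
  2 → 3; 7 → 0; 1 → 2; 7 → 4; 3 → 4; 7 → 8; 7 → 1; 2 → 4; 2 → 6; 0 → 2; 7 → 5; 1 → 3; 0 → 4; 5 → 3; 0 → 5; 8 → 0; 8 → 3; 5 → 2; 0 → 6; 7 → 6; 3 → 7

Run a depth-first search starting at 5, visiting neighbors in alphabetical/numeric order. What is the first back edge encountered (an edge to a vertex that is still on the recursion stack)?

0->2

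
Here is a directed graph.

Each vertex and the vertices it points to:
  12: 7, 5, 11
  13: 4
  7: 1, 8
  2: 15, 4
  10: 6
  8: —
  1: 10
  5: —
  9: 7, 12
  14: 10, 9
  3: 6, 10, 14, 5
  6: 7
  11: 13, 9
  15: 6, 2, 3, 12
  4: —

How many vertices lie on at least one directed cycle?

9

A vertex is on a directed cycle iff it belongs to a strongly connected component of size ≥ 2 (or has a self-loop).
The vertices on cycles are {1, 2, 6, 7, 9, 10, 11, 12, 15} — 9 in total.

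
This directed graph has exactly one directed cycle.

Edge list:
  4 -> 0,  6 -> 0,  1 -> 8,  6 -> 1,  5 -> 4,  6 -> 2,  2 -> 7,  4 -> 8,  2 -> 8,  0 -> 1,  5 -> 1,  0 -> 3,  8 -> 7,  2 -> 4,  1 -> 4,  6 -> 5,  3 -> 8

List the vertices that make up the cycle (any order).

0, 1, 4

DFS with gray/black marking from 0:
0 gray
  1 gray
    4 gray
      4→0: 0 is gray → back edge
Back edge closes the cycle 0 → 1 → 4 → 0; its vertices are {0, 1, 4}.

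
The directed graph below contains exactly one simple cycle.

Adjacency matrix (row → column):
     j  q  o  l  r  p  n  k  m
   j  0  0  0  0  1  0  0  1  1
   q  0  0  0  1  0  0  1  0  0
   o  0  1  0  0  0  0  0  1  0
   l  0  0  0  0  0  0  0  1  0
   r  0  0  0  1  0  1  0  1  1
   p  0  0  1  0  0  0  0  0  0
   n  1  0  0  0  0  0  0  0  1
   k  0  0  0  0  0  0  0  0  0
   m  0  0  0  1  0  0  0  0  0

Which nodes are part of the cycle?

DFS with gray/black marking from p:
p gray
  o gray
    k gray
    k black
    q gray
      n gray
        m gray
          l gray
            l→k: k black — skip
          l black
        m black
        j gray
          j→k: k black — skip
          j→m: m black — skip
          r gray
            r→l: l black — skip
            r→m: m black — skip
            r→k: k black — skip
            r→p: p is gray → back edge
Back edge closes the cycle p → o → q → n → j → r → p; its vertices are {j, n, o, p, q, r}.

j, n, o, p, q, r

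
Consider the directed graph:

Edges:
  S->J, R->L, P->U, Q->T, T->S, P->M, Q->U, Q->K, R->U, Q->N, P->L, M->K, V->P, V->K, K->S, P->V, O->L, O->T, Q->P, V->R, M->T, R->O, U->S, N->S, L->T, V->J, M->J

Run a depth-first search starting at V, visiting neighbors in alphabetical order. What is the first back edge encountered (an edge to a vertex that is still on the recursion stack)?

P→V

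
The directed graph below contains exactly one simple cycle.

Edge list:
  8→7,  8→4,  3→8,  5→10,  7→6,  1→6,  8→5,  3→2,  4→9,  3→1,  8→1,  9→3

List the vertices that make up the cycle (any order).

DFS with gray/black marking from 3:
3 gray
  8 gray
    4 gray
      9 gray
        9→3: 3 is gray → back edge
Back edge closes the cycle 3 → 8 → 4 → 9 → 3; its vertices are {3, 4, 8, 9}.

3, 4, 8, 9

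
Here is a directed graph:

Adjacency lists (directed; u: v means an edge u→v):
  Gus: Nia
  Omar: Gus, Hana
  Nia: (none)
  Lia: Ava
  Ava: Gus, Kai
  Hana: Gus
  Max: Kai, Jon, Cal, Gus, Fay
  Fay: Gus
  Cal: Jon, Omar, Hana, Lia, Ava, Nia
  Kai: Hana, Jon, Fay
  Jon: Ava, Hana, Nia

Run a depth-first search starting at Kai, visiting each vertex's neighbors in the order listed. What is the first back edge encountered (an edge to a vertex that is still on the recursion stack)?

DFS from Kai (visiting each vertex's neighbors in the order listed); mark gray on enter, black on exit:
Kai gray
  Hana gray
    Gus gray
      Nia gray
      Nia black
    Gus black
  Hana black
  Jon gray
    Ava gray
      Ava→Gus: Gus black — skip
      Ava→Kai: Kai is gray → back edge
First back edge: Ava → Kai.

Ava→Kai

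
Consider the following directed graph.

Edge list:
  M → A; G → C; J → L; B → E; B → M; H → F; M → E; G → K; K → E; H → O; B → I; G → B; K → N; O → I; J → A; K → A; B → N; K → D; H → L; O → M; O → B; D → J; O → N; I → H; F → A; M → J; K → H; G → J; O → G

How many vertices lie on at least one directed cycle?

6

A vertex is on a directed cycle iff it belongs to a strongly connected component of size ≥ 2 (or has a self-loop).
The vertices on cycles are {B, G, H, I, K, O} — 6 in total.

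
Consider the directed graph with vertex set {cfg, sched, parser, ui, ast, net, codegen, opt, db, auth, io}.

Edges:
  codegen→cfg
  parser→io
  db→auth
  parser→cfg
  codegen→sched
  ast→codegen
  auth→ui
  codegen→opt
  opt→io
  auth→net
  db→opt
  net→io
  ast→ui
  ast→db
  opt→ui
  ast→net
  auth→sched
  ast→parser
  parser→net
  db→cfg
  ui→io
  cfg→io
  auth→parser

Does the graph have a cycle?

DFS with white/gray/black marking, starting from ast:
ast gray
  ui gray
    io gray
    io black
  ui black
  parser gray
    parser→io: io black — skip
    net gray
      net→io: io black — skip
    net black
    cfg gray
      cfg→io: io black — skip
    cfg black
  parser black
  ast→net: net black — skip
  db gray
    opt gray
      opt→io: io black — skip
      opt→ui: ui black — skip
    opt black
    auth gray
      auth→net: net black — skip
      auth→parser: parser black — skip
      auth→ui: ui black — skip
      sched gray
      sched black
    auth black
    db→cfg: cfg black — skip
  db black
  codegen gray
    codegen→sched: sched black — skip
    codegen→cfg: cfg black — skip
    codegen→opt: opt black — skip
  codegen black
ast black
Every edge goes to a white or black vertex — no back edge, so the graph is acyclic.

No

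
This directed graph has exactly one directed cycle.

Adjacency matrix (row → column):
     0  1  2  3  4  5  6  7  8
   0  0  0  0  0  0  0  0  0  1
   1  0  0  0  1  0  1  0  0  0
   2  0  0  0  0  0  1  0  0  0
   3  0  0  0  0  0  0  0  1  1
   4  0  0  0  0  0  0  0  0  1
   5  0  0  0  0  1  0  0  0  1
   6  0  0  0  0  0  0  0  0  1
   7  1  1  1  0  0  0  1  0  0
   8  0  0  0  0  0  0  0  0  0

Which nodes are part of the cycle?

1, 3, 7

DFS with gray/black marking from 7:
7 gray
  2 gray
    5 gray
      4 gray
        8 gray
        8 black
      4 black
      5→8: 8 black — skip
    5 black
  2 black
  1 gray
    1→5: 5 black — skip
    3 gray
      3→7: 7 is gray → back edge
Back edge closes the cycle 7 → 1 → 3 → 7; its vertices are {1, 3, 7}.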